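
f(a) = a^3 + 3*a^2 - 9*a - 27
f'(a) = 3*a^2 + 6*a - 9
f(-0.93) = -16.84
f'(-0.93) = -11.99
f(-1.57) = -9.35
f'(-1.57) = -11.03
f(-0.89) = -17.32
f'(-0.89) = -11.96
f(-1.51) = -10.01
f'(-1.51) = -11.22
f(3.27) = 10.61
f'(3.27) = 42.70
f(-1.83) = -6.61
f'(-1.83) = -9.93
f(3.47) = 19.67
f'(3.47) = 47.94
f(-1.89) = -6.02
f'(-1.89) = -9.62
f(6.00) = 243.00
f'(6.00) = 135.00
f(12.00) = 2025.00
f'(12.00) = 495.00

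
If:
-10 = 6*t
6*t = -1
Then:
No Solution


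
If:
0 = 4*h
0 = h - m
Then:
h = 0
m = 0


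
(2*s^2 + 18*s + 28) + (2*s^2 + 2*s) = 4*s^2 + 20*s + 28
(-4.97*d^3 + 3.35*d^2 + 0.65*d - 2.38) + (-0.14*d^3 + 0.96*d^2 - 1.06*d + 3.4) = -5.11*d^3 + 4.31*d^2 - 0.41*d + 1.02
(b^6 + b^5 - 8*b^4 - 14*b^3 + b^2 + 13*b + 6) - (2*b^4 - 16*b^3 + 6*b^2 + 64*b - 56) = b^6 + b^5 - 10*b^4 + 2*b^3 - 5*b^2 - 51*b + 62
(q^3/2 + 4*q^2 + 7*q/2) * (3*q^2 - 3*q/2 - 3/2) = 3*q^5/2 + 45*q^4/4 + 15*q^3/4 - 45*q^2/4 - 21*q/4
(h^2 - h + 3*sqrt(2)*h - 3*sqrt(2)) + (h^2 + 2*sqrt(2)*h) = 2*h^2 - h + 5*sqrt(2)*h - 3*sqrt(2)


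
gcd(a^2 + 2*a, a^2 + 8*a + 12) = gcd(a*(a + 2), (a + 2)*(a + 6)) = a + 2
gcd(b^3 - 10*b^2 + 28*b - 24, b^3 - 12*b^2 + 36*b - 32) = b^2 - 4*b + 4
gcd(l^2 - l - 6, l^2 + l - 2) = l + 2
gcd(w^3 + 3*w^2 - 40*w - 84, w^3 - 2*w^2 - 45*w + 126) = w^2 + w - 42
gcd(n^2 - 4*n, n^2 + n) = n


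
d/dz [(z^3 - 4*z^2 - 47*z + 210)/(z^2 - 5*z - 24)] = (z^4 - 10*z^3 - 5*z^2 - 228*z + 2178)/(z^4 - 10*z^3 - 23*z^2 + 240*z + 576)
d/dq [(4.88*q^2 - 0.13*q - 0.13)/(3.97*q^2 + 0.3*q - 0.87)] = (1.9801*q^2 - 7.459*q + 0.1521)/(15.7609*q^4 + 2.382*q^3 - 6.8178*q^2 - 0.522*q + 0.7569)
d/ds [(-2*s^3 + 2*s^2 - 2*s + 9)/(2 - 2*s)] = (4*s^3 - 8*s^2 + 4*s + 7)/(2*(s^2 - 2*s + 1))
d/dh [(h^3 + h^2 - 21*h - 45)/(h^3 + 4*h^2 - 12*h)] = 3*(h^4 + 6*h^3 + 69*h^2 + 120*h - 180)/(h^2*(h^4 + 8*h^3 - 8*h^2 - 96*h + 144))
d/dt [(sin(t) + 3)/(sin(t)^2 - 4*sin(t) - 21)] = -cos(t)/(sin(t) - 7)^2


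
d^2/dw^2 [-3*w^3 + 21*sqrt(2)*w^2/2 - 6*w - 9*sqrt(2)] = -18*w + 21*sqrt(2)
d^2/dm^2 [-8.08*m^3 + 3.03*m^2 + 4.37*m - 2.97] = 6.06 - 48.48*m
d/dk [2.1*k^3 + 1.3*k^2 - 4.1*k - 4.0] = 6.3*k^2 + 2.6*k - 4.1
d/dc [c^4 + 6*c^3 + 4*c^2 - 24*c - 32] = 4*c^3 + 18*c^2 + 8*c - 24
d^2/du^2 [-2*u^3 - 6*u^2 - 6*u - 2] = -12*u - 12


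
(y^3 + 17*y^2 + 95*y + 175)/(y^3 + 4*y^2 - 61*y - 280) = (y + 5)/(y - 8)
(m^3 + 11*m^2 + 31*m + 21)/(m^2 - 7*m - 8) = (m^2 + 10*m + 21)/(m - 8)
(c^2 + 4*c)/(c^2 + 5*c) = (c + 4)/(c + 5)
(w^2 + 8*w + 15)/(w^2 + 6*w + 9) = (w + 5)/(w + 3)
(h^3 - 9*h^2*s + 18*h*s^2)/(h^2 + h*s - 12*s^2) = h*(h - 6*s)/(h + 4*s)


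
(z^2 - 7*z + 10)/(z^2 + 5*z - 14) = (z - 5)/(z + 7)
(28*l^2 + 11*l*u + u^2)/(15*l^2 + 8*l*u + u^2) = (28*l^2 + 11*l*u + u^2)/(15*l^2 + 8*l*u + u^2)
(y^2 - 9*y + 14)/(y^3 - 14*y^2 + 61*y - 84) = (y - 2)/(y^2 - 7*y + 12)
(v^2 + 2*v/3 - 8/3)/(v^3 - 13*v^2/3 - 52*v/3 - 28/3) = (3*v - 4)/(3*v^2 - 19*v - 14)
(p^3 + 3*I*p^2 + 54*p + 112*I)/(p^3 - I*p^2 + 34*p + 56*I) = (p + 8*I)/(p + 4*I)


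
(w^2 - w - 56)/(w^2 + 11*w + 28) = (w - 8)/(w + 4)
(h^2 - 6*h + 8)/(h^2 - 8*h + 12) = (h - 4)/(h - 6)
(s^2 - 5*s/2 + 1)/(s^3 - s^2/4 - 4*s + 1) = 2*(2*s - 1)/(4*s^2 + 7*s - 2)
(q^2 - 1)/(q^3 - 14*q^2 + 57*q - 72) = (q^2 - 1)/(q^3 - 14*q^2 + 57*q - 72)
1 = 1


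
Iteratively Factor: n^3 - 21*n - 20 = (n + 1)*(n^2 - n - 20) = (n + 1)*(n + 4)*(n - 5)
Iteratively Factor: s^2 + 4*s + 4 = (s + 2)*(s + 2)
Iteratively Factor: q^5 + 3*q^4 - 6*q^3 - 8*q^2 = (q)*(q^4 + 3*q^3 - 6*q^2 - 8*q) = q*(q + 1)*(q^3 + 2*q^2 - 8*q) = q^2*(q + 1)*(q^2 + 2*q - 8) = q^2*(q + 1)*(q + 4)*(q - 2)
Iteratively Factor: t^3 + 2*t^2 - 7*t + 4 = (t - 1)*(t^2 + 3*t - 4) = (t - 1)*(t + 4)*(t - 1)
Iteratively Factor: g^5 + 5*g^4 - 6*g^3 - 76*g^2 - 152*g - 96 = (g + 2)*(g^4 + 3*g^3 - 12*g^2 - 52*g - 48) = (g + 2)*(g + 3)*(g^3 - 12*g - 16) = (g + 2)^2*(g + 3)*(g^2 - 2*g - 8) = (g + 2)^3*(g + 3)*(g - 4)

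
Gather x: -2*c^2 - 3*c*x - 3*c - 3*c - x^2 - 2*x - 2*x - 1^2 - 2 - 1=-2*c^2 - 6*c - x^2 + x*(-3*c - 4) - 4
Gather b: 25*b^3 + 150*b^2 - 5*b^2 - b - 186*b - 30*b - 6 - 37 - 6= 25*b^3 + 145*b^2 - 217*b - 49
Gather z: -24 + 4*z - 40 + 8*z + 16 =12*z - 48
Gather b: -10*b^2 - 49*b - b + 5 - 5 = -10*b^2 - 50*b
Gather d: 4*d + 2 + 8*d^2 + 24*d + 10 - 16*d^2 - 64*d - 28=-8*d^2 - 36*d - 16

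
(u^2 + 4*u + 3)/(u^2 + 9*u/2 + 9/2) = 2*(u + 1)/(2*u + 3)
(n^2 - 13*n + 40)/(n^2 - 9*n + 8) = (n - 5)/(n - 1)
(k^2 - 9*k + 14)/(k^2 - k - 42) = (k - 2)/(k + 6)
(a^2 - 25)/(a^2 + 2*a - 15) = (a - 5)/(a - 3)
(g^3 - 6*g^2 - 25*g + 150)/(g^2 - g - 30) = g - 5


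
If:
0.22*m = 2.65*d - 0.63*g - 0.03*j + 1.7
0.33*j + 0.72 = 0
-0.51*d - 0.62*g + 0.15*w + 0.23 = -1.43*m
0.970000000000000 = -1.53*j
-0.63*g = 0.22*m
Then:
No Solution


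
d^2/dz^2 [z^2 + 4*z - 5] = 2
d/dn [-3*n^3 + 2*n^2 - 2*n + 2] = -9*n^2 + 4*n - 2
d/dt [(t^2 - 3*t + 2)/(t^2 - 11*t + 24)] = 2*(-4*t^2 + 22*t - 25)/(t^4 - 22*t^3 + 169*t^2 - 528*t + 576)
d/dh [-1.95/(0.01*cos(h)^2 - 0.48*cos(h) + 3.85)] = (0.936 - 0.039*cos(h))*sin(h)/(0.01*cos(h)^2 - 0.48*cos(h) + 3.85)^2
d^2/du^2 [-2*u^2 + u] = -4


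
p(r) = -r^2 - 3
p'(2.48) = -4.96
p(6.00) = -39.00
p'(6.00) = -12.00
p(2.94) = -11.64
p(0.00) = -3.00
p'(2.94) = -5.88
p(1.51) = -5.28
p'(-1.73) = 3.46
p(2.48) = -9.15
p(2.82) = -10.95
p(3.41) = -14.63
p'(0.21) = -0.42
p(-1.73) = -5.99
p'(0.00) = 0.00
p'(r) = -2*r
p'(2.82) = -5.64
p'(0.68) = -1.36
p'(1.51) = -3.02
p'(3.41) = -6.82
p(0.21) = -3.04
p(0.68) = -3.46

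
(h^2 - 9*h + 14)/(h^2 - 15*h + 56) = (h - 2)/(h - 8)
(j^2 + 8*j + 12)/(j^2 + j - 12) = (j^2 + 8*j + 12)/(j^2 + j - 12)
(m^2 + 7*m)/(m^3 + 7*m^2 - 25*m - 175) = m/(m^2 - 25)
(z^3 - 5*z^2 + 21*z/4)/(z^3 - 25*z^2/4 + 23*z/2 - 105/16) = 4*z/(4*z - 5)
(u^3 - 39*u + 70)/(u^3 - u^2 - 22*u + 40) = (u^2 + 2*u - 35)/(u^2 + u - 20)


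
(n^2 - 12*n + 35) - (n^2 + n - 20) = 55 - 13*n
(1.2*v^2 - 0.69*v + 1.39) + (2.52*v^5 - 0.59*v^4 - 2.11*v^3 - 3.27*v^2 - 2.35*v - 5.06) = 2.52*v^5 - 0.59*v^4 - 2.11*v^3 - 2.07*v^2 - 3.04*v - 3.67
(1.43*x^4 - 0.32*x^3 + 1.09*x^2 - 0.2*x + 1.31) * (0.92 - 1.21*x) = -1.7303*x^5 + 1.7028*x^4 - 1.6133*x^3 + 1.2448*x^2 - 1.7691*x + 1.2052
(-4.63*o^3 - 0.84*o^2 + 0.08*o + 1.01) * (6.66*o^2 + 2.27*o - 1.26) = -30.8358*o^5 - 16.1045*o^4 + 4.4598*o^3 + 7.9666*o^2 + 2.1919*o - 1.2726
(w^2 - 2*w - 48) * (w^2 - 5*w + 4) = w^4 - 7*w^3 - 34*w^2 + 232*w - 192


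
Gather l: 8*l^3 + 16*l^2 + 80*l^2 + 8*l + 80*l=8*l^3 + 96*l^2 + 88*l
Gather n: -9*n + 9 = 9 - 9*n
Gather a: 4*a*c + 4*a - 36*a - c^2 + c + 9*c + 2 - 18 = a*(4*c - 32) - c^2 + 10*c - 16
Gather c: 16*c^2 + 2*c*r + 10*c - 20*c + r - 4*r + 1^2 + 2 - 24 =16*c^2 + c*(2*r - 10) - 3*r - 21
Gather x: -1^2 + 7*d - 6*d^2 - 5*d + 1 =-6*d^2 + 2*d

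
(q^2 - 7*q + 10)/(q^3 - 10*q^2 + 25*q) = (q - 2)/(q*(q - 5))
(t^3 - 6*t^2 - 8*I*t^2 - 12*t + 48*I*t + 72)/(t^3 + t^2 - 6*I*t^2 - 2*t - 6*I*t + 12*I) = (t^2 - 2*t*(3 + I) + 12*I)/(t^2 + t - 2)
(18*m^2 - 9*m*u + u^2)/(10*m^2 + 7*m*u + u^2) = (18*m^2 - 9*m*u + u^2)/(10*m^2 + 7*m*u + u^2)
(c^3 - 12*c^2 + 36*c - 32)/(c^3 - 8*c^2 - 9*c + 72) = (c^2 - 4*c + 4)/(c^2 - 9)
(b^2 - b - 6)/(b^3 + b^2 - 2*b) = (b - 3)/(b*(b - 1))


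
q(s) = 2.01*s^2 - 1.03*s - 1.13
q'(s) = 4.02*s - 1.03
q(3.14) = 15.45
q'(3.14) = 11.59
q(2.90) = 12.79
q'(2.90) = 10.63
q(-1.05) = 2.17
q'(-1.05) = -5.25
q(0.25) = -1.26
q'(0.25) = -0.03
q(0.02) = -1.15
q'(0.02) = -0.95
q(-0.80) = 0.98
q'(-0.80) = -4.25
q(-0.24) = -0.77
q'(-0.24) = -1.99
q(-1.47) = 4.73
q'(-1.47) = -6.94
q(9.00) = 152.41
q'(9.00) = 35.15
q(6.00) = 65.05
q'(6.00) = 23.09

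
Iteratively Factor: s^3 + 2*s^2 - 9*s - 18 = (s - 3)*(s^2 + 5*s + 6) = (s - 3)*(s + 2)*(s + 3)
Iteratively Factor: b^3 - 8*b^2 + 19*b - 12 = (b - 1)*(b^2 - 7*b + 12) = (b - 3)*(b - 1)*(b - 4)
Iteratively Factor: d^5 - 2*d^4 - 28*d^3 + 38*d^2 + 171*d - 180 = (d + 4)*(d^4 - 6*d^3 - 4*d^2 + 54*d - 45) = (d - 3)*(d + 4)*(d^3 - 3*d^2 - 13*d + 15) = (d - 3)*(d - 1)*(d + 4)*(d^2 - 2*d - 15) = (d - 5)*(d - 3)*(d - 1)*(d + 4)*(d + 3)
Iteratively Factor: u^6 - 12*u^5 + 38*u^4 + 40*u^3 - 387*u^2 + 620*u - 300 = (u - 5)*(u^5 - 7*u^4 + 3*u^3 + 55*u^2 - 112*u + 60) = (u - 5)^2*(u^4 - 2*u^3 - 7*u^2 + 20*u - 12) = (u - 5)^2*(u - 1)*(u^3 - u^2 - 8*u + 12) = (u - 5)^2*(u - 1)*(u + 3)*(u^2 - 4*u + 4) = (u - 5)^2*(u - 2)*(u - 1)*(u + 3)*(u - 2)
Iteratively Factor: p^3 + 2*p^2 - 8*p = (p - 2)*(p^2 + 4*p) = p*(p - 2)*(p + 4)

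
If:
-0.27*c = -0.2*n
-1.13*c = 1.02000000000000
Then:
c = -0.90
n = -1.22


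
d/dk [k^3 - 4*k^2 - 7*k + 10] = 3*k^2 - 8*k - 7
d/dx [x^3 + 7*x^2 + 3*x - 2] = 3*x^2 + 14*x + 3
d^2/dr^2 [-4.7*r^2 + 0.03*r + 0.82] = -9.40000000000000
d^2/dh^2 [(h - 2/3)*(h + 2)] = 2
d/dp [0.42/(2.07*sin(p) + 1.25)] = -0.8694*cos(p)/(2.07*sin(p) + 1.25)^2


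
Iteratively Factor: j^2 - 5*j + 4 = (j - 1)*(j - 4)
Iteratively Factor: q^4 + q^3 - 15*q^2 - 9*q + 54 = (q - 3)*(q^3 + 4*q^2 - 3*q - 18) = (q - 3)*(q + 3)*(q^2 + q - 6) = (q - 3)*(q + 3)^2*(q - 2)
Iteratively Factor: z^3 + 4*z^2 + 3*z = (z)*(z^2 + 4*z + 3) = z*(z + 1)*(z + 3)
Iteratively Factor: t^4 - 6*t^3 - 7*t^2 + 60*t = (t + 3)*(t^3 - 9*t^2 + 20*t) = (t - 4)*(t + 3)*(t^2 - 5*t) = t*(t - 4)*(t + 3)*(t - 5)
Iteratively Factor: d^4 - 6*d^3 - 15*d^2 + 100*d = (d + 4)*(d^3 - 10*d^2 + 25*d) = d*(d + 4)*(d^2 - 10*d + 25) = d*(d - 5)*(d + 4)*(d - 5)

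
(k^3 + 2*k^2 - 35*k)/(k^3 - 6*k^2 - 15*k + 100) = k*(k + 7)/(k^2 - k - 20)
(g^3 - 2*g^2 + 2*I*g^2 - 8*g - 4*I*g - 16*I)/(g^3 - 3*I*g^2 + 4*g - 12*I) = (g^2 - 2*g - 8)/(g^2 - 5*I*g - 6)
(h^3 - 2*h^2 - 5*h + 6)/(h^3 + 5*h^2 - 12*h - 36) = (h - 1)/(h + 6)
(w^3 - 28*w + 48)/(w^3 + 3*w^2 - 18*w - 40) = (w^2 + 4*w - 12)/(w^2 + 7*w + 10)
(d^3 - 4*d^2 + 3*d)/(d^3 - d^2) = (d - 3)/d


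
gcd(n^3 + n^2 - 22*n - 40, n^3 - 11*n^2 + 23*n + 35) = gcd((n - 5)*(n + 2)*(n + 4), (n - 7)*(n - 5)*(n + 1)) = n - 5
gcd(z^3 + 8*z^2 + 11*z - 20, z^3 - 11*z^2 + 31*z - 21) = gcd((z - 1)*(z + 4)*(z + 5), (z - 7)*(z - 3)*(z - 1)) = z - 1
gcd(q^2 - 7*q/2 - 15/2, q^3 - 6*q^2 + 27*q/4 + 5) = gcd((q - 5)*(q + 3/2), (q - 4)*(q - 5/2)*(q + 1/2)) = 1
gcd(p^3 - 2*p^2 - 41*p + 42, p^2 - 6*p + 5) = p - 1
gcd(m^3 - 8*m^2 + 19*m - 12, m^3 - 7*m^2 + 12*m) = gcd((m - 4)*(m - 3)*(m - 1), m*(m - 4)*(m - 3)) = m^2 - 7*m + 12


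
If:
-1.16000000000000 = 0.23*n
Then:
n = -5.04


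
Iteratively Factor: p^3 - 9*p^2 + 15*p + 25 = (p - 5)*(p^2 - 4*p - 5) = (p - 5)*(p + 1)*(p - 5)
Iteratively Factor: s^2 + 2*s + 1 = (s + 1)*(s + 1)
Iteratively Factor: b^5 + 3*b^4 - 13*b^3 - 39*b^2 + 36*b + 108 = (b - 2)*(b^4 + 5*b^3 - 3*b^2 - 45*b - 54) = (b - 3)*(b - 2)*(b^3 + 8*b^2 + 21*b + 18) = (b - 3)*(b - 2)*(b + 2)*(b^2 + 6*b + 9) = (b - 3)*(b - 2)*(b + 2)*(b + 3)*(b + 3)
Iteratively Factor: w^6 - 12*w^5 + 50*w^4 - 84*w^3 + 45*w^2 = (w - 3)*(w^5 - 9*w^4 + 23*w^3 - 15*w^2) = w*(w - 3)*(w^4 - 9*w^3 + 23*w^2 - 15*w) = w*(w - 3)*(w - 1)*(w^3 - 8*w^2 + 15*w) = w*(w - 5)*(w - 3)*(w - 1)*(w^2 - 3*w) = w*(w - 5)*(w - 3)^2*(w - 1)*(w)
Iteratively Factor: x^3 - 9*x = (x - 3)*(x^2 + 3*x) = (x - 3)*(x + 3)*(x)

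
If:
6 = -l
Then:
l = -6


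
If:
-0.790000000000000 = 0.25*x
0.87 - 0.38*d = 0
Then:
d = 2.29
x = -3.16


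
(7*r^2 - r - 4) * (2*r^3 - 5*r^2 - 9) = 14*r^5 - 37*r^4 - 3*r^3 - 43*r^2 + 9*r + 36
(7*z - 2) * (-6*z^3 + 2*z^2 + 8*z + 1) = -42*z^4 + 26*z^3 + 52*z^2 - 9*z - 2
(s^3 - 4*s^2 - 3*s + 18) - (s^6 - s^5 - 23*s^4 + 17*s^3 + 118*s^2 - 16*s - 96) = -s^6 + s^5 + 23*s^4 - 16*s^3 - 122*s^2 + 13*s + 114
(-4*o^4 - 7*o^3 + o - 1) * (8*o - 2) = -32*o^5 - 48*o^4 + 14*o^3 + 8*o^2 - 10*o + 2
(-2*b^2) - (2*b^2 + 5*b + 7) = -4*b^2 - 5*b - 7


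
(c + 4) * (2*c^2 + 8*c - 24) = 2*c^3 + 16*c^2 + 8*c - 96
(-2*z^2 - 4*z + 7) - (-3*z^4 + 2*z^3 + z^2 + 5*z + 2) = 3*z^4 - 2*z^3 - 3*z^2 - 9*z + 5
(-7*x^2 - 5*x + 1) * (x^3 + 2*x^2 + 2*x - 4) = -7*x^5 - 19*x^4 - 23*x^3 + 20*x^2 + 22*x - 4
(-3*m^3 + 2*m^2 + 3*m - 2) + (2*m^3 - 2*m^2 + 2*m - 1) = -m^3 + 5*m - 3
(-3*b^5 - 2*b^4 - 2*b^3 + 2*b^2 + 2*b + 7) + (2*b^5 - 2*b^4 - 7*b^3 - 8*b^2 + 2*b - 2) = -b^5 - 4*b^4 - 9*b^3 - 6*b^2 + 4*b + 5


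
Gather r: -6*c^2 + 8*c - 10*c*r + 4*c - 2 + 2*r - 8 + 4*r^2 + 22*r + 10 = -6*c^2 + 12*c + 4*r^2 + r*(24 - 10*c)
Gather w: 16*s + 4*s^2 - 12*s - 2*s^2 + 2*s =2*s^2 + 6*s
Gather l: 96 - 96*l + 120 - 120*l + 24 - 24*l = 240 - 240*l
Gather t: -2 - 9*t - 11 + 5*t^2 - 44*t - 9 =5*t^2 - 53*t - 22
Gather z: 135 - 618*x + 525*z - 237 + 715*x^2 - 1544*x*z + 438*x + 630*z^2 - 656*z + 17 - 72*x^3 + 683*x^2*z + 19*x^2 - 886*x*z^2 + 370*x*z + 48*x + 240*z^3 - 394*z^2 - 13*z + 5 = -72*x^3 + 734*x^2 - 132*x + 240*z^3 + z^2*(236 - 886*x) + z*(683*x^2 - 1174*x - 144) - 80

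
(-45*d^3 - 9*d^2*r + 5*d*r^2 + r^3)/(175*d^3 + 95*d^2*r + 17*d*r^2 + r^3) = (-9*d^2 + r^2)/(35*d^2 + 12*d*r + r^2)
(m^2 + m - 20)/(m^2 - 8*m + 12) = (m^2 + m - 20)/(m^2 - 8*m + 12)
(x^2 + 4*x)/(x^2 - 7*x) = (x + 4)/(x - 7)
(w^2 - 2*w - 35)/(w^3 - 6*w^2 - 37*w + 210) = (w + 5)/(w^2 + w - 30)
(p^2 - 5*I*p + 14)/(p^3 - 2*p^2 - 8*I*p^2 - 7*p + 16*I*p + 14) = (p + 2*I)/(p^2 - p*(2 + I) + 2*I)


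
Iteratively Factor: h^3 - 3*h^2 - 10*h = (h + 2)*(h^2 - 5*h) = (h - 5)*(h + 2)*(h)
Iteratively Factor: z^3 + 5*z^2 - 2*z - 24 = (z - 2)*(z^2 + 7*z + 12) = (z - 2)*(z + 3)*(z + 4)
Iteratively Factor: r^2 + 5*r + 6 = (r + 2)*(r + 3)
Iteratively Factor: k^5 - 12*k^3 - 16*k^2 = (k + 2)*(k^4 - 2*k^3 - 8*k^2) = (k + 2)^2*(k^3 - 4*k^2) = k*(k + 2)^2*(k^2 - 4*k) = k*(k - 4)*(k + 2)^2*(k)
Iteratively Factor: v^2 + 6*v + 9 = (v + 3)*(v + 3)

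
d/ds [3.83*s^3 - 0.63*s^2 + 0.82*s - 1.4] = 11.49*s^2 - 1.26*s + 0.82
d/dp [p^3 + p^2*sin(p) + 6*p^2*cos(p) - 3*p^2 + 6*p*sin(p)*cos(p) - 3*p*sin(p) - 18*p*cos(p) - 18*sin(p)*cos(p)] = -6*p^2*sin(p) + p^2*cos(p) + 3*p^2 + 20*p*sin(p) + 9*p*cos(p) + 6*p*cos(2*p) - 6*p - 3*sin(p) + 3*sin(2*p) - 18*cos(p) - 18*cos(2*p)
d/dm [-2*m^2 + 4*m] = 4 - 4*m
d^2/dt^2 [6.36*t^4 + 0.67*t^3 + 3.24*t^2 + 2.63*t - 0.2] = 76.32*t^2 + 4.02*t + 6.48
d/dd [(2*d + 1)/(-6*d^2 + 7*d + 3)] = (12*d^2 + 12*d - 1)/(36*d^4 - 84*d^3 + 13*d^2 + 42*d + 9)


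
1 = 1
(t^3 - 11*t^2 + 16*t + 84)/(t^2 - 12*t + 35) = (t^2 - 4*t - 12)/(t - 5)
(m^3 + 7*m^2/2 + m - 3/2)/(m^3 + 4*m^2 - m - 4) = (2*m^2 + 5*m - 3)/(2*(m^2 + 3*m - 4))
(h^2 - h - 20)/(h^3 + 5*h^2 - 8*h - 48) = (h - 5)/(h^2 + h - 12)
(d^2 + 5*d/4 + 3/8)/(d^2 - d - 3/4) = (4*d + 3)/(2*(2*d - 3))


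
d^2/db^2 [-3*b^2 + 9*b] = -6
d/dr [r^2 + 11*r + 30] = 2*r + 11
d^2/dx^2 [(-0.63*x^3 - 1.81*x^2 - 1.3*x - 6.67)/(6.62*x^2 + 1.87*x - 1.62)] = (-87.04885*x^3 - 1858.86834*x^2 - 588.99414*x - 207.08891)/(290.117528*x^6 + 245.854884*x^5 - 143.53815*x^4 - 113.788565*x^3 + 35.12565*x^2 + 14.722884*x - 4.251528)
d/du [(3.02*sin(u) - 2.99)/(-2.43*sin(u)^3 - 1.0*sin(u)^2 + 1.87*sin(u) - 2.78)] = (14.6772*sin(u)^3 - 18.7771*sin(u)^2 - 5.98*sin(u) - 2.8043)*cos(u)/(5.9049*sin(u)^6 + 4.86*sin(u)^5 - 8.0882*sin(u)^4 + 9.7708*sin(u)^3 + 9.0569*sin(u)^2 - 10.3972*sin(u) + 7.7284)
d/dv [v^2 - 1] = 2*v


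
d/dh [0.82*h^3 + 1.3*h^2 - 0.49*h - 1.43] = 2.46*h^2 + 2.6*h - 0.49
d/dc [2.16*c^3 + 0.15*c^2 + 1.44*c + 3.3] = 6.48*c^2 + 0.3*c + 1.44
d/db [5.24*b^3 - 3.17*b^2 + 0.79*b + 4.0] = 15.72*b^2 - 6.34*b + 0.79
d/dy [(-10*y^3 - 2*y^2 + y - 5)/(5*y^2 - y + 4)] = (-50*y^4 + 20*y^3 - 123*y^2 + 34*y - 1)/(25*y^4 - 10*y^3 + 41*y^2 - 8*y + 16)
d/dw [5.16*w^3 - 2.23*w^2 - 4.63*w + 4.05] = 15.48*w^2 - 4.46*w - 4.63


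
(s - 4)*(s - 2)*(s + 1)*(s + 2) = s^4 - 3*s^3 - 8*s^2 + 12*s + 16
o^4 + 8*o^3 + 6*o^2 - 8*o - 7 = (o - 1)*(o + 1)^2*(o + 7)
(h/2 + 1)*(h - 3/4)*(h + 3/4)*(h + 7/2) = h^4/2 + 11*h^3/4 + 103*h^2/32 - 99*h/64 - 63/32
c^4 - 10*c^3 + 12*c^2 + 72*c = c*(c - 6)^2*(c + 2)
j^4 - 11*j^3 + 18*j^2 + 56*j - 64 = (j - 8)*(j - 4)*(j - 1)*(j + 2)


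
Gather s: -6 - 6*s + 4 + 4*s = -2*s - 2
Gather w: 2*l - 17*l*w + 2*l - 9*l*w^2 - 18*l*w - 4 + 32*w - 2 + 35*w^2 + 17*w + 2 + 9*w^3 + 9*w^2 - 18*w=4*l + 9*w^3 + w^2*(44 - 9*l) + w*(31 - 35*l) - 4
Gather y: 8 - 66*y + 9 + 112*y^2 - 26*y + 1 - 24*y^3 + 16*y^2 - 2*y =-24*y^3 + 128*y^2 - 94*y + 18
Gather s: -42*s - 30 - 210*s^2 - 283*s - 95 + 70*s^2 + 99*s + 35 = -140*s^2 - 226*s - 90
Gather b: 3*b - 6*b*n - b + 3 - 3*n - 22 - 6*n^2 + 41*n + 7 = b*(2 - 6*n) - 6*n^2 + 38*n - 12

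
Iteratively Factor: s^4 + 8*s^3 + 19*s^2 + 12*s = (s + 1)*(s^3 + 7*s^2 + 12*s) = s*(s + 1)*(s^2 + 7*s + 12) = s*(s + 1)*(s + 4)*(s + 3)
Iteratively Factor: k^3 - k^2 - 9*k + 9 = (k - 1)*(k^2 - 9) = (k - 3)*(k - 1)*(k + 3)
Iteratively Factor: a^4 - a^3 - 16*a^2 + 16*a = (a - 4)*(a^3 + 3*a^2 - 4*a) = a*(a - 4)*(a^2 + 3*a - 4) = a*(a - 4)*(a - 1)*(a + 4)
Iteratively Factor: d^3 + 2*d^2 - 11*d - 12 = (d - 3)*(d^2 + 5*d + 4) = (d - 3)*(d + 1)*(d + 4)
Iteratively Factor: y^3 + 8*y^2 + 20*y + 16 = (y + 2)*(y^2 + 6*y + 8) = (y + 2)*(y + 4)*(y + 2)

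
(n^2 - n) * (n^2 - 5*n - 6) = n^4 - 6*n^3 - n^2 + 6*n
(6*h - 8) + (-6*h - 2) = -10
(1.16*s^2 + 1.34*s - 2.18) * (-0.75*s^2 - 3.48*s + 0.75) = -0.87*s^4 - 5.0418*s^3 - 2.1582*s^2 + 8.5914*s - 1.635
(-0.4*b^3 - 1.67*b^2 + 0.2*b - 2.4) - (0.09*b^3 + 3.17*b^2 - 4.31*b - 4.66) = -0.49*b^3 - 4.84*b^2 + 4.51*b + 2.26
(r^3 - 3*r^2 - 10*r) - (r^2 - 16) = r^3 - 4*r^2 - 10*r + 16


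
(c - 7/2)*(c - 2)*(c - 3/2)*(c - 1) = c^4 - 8*c^3 + 89*c^2/4 - 103*c/4 + 21/2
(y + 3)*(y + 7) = y^2 + 10*y + 21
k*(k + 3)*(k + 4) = k^3 + 7*k^2 + 12*k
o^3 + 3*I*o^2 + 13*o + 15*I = (o - 3*I)*(o + I)*(o + 5*I)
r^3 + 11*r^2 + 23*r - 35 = (r - 1)*(r + 5)*(r + 7)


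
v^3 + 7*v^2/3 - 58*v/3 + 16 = (v - 8/3)*(v - 1)*(v + 6)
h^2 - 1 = (h - 1)*(h + 1)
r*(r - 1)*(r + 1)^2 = r^4 + r^3 - r^2 - r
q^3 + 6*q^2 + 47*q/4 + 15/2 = (q + 3/2)*(q + 2)*(q + 5/2)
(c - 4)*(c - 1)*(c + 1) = c^3 - 4*c^2 - c + 4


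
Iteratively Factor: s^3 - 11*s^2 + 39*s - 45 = (s - 3)*(s^2 - 8*s + 15) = (s - 3)^2*(s - 5)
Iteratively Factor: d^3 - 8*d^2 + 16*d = (d - 4)*(d^2 - 4*d) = d*(d - 4)*(d - 4)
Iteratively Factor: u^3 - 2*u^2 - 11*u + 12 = (u - 1)*(u^2 - u - 12) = (u - 4)*(u - 1)*(u + 3)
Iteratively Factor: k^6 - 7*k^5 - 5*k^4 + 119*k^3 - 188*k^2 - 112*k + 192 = (k - 4)*(k^5 - 3*k^4 - 17*k^3 + 51*k^2 + 16*k - 48) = (k - 4)*(k + 1)*(k^4 - 4*k^3 - 13*k^2 + 64*k - 48) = (k - 4)*(k - 1)*(k + 1)*(k^3 - 3*k^2 - 16*k + 48) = (k - 4)*(k - 1)*(k + 1)*(k + 4)*(k^2 - 7*k + 12) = (k - 4)*(k - 3)*(k - 1)*(k + 1)*(k + 4)*(k - 4)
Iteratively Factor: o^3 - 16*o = (o + 4)*(o^2 - 4*o) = (o - 4)*(o + 4)*(o)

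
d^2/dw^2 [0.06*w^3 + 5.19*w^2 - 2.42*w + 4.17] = 0.36*w + 10.38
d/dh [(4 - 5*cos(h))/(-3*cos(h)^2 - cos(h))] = (15*sin(h) - 4*sin(h)/cos(h)^2 - 24*tan(h))/(3*cos(h) + 1)^2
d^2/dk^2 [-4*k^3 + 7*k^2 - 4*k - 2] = 14 - 24*k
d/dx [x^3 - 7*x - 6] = 3*x^2 - 7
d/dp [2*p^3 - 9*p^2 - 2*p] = 6*p^2 - 18*p - 2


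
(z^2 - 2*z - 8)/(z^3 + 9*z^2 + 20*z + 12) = (z - 4)/(z^2 + 7*z + 6)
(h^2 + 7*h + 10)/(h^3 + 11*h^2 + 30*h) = (h + 2)/(h*(h + 6))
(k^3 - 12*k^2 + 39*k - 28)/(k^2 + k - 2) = (k^2 - 11*k + 28)/(k + 2)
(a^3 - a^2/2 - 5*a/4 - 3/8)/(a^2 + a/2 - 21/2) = (8*a^3 - 4*a^2 - 10*a - 3)/(4*(2*a^2 + a - 21))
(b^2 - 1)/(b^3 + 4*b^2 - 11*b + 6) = (b + 1)/(b^2 + 5*b - 6)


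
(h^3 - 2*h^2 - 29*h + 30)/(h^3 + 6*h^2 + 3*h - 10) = (h - 6)/(h + 2)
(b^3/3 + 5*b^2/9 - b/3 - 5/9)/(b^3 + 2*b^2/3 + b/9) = (3*b^3 + 5*b^2 - 3*b - 5)/(b*(9*b^2 + 6*b + 1))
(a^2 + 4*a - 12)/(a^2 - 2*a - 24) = (-a^2 - 4*a + 12)/(-a^2 + 2*a + 24)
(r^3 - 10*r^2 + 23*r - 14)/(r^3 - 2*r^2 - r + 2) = (r - 7)/(r + 1)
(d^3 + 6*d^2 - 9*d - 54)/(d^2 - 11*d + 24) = (d^2 + 9*d + 18)/(d - 8)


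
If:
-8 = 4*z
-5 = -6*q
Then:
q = 5/6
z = -2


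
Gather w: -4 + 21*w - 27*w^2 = -27*w^2 + 21*w - 4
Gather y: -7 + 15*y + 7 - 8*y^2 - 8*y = -8*y^2 + 7*y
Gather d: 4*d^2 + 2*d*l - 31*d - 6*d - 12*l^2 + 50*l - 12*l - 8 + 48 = 4*d^2 + d*(2*l - 37) - 12*l^2 + 38*l + 40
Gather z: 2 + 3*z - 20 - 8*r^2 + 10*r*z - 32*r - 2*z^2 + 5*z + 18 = -8*r^2 - 32*r - 2*z^2 + z*(10*r + 8)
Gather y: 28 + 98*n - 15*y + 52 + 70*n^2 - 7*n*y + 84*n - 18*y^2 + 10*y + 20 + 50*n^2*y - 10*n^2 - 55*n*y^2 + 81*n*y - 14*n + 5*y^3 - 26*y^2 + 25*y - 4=60*n^2 + 168*n + 5*y^3 + y^2*(-55*n - 44) + y*(50*n^2 + 74*n + 20) + 96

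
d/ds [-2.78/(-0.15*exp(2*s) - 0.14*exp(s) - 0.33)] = (-0.834*exp(s) - 0.3892)*exp(s)/(0.15*exp(2*s) + 0.14*exp(s) + 0.33)^2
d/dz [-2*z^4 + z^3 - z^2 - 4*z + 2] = -8*z^3 + 3*z^2 - 2*z - 4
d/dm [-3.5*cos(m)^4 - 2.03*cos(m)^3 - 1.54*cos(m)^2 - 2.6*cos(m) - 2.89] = (14.0*cos(m)^3 + 6.09*cos(m)^2 + 3.08*cos(m) + 2.6)*sin(m)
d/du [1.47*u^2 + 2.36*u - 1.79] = 2.94*u + 2.36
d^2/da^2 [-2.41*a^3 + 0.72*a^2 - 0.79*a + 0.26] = 1.44 - 14.46*a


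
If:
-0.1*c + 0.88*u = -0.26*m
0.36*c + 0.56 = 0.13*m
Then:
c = -1.41935483870968*u - 1.80645161290323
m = -3.93052109181141*u - 0.694789081885856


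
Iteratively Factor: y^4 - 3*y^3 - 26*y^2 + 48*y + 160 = (y + 2)*(y^3 - 5*y^2 - 16*y + 80) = (y - 4)*(y + 2)*(y^2 - y - 20) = (y - 4)*(y + 2)*(y + 4)*(y - 5)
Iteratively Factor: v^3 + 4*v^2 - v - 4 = (v + 1)*(v^2 + 3*v - 4) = (v - 1)*(v + 1)*(v + 4)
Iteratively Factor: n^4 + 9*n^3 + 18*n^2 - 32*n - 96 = (n - 2)*(n^3 + 11*n^2 + 40*n + 48) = (n - 2)*(n + 4)*(n^2 + 7*n + 12) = (n - 2)*(n + 3)*(n + 4)*(n + 4)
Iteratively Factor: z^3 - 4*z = (z)*(z^2 - 4) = z*(z - 2)*(z + 2)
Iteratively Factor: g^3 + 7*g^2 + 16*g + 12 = (g + 2)*(g^2 + 5*g + 6) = (g + 2)*(g + 3)*(g + 2)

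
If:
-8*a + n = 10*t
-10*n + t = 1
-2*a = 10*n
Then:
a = 50/59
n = -10/59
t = -41/59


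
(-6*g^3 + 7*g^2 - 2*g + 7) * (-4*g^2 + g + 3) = 24*g^5 - 34*g^4 - 3*g^3 - 9*g^2 + g + 21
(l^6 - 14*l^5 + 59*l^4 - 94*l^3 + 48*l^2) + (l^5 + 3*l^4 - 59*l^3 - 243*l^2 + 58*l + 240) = l^6 - 13*l^5 + 62*l^4 - 153*l^3 - 195*l^2 + 58*l + 240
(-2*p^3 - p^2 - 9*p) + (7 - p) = -2*p^3 - p^2 - 10*p + 7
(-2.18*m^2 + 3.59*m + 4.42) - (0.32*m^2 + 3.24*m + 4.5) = -2.5*m^2 + 0.35*m - 0.0800000000000001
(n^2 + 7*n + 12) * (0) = 0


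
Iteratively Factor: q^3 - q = (q + 1)*(q^2 - q) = q*(q + 1)*(q - 1)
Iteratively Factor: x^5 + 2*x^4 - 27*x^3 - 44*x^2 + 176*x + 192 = (x - 4)*(x^4 + 6*x^3 - 3*x^2 - 56*x - 48) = (x - 4)*(x - 3)*(x^3 + 9*x^2 + 24*x + 16) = (x - 4)*(x - 3)*(x + 1)*(x^2 + 8*x + 16) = (x - 4)*(x - 3)*(x + 1)*(x + 4)*(x + 4)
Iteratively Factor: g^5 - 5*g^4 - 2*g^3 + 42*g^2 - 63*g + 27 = (g - 1)*(g^4 - 4*g^3 - 6*g^2 + 36*g - 27) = (g - 3)*(g - 1)*(g^3 - g^2 - 9*g + 9) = (g - 3)*(g - 1)^2*(g^2 - 9) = (g - 3)*(g - 1)^2*(g + 3)*(g - 3)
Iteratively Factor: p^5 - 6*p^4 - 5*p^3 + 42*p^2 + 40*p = (p - 4)*(p^4 - 2*p^3 - 13*p^2 - 10*p) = (p - 5)*(p - 4)*(p^3 + 3*p^2 + 2*p) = p*(p - 5)*(p - 4)*(p^2 + 3*p + 2) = p*(p - 5)*(p - 4)*(p + 2)*(p + 1)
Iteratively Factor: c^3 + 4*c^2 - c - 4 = (c + 1)*(c^2 + 3*c - 4) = (c + 1)*(c + 4)*(c - 1)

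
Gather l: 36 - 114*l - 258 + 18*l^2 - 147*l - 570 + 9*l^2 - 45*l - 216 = 27*l^2 - 306*l - 1008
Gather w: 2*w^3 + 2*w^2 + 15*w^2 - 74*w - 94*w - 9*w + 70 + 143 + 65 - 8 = 2*w^3 + 17*w^2 - 177*w + 270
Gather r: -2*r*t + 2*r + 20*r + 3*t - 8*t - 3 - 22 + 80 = r*(22 - 2*t) - 5*t + 55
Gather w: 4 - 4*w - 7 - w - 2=-5*w - 5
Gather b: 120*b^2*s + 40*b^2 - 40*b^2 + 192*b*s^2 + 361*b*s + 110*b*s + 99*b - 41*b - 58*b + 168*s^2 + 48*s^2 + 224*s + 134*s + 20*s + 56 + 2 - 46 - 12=120*b^2*s + b*(192*s^2 + 471*s) + 216*s^2 + 378*s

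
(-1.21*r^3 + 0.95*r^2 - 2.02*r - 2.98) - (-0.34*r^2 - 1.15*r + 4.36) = -1.21*r^3 + 1.29*r^2 - 0.87*r - 7.34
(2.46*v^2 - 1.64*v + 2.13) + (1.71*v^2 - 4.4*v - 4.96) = 4.17*v^2 - 6.04*v - 2.83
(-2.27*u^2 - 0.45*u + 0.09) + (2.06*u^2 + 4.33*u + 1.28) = -0.21*u^2 + 3.88*u + 1.37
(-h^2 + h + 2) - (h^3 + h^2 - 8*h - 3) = -h^3 - 2*h^2 + 9*h + 5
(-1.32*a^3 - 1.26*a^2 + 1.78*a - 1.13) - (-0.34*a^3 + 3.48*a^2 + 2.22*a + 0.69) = -0.98*a^3 - 4.74*a^2 - 0.44*a - 1.82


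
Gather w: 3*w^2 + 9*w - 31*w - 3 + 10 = 3*w^2 - 22*w + 7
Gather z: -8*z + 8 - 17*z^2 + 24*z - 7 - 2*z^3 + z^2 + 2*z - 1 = -2*z^3 - 16*z^2 + 18*z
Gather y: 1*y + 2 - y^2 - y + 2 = 4 - y^2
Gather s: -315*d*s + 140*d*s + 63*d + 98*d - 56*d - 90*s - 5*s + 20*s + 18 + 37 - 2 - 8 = 105*d + s*(-175*d - 75) + 45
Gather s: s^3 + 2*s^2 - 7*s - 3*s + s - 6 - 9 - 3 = s^3 + 2*s^2 - 9*s - 18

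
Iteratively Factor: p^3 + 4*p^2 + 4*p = (p + 2)*(p^2 + 2*p) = p*(p + 2)*(p + 2)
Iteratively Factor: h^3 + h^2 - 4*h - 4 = (h + 2)*(h^2 - h - 2) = (h + 1)*(h + 2)*(h - 2)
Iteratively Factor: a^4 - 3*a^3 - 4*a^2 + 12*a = (a)*(a^3 - 3*a^2 - 4*a + 12) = a*(a + 2)*(a^2 - 5*a + 6) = a*(a - 2)*(a + 2)*(a - 3)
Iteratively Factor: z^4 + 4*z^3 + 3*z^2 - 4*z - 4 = (z + 2)*(z^3 + 2*z^2 - z - 2) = (z + 1)*(z + 2)*(z^2 + z - 2) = (z + 1)*(z + 2)^2*(z - 1)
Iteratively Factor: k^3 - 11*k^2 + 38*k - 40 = (k - 4)*(k^2 - 7*k + 10) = (k - 5)*(k - 4)*(k - 2)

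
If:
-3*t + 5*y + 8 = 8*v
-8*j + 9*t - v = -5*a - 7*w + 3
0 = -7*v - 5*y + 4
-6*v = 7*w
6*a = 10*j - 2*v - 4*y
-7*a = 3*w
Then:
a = 6849/30041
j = 14021/60082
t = 53883/60082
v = 37289/60082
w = -15981/30041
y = -4139/60082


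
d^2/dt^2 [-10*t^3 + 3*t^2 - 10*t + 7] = 6 - 60*t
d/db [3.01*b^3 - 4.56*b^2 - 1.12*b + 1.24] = 9.03*b^2 - 9.12*b - 1.12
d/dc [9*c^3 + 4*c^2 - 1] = c*(27*c + 8)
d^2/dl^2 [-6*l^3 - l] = -36*l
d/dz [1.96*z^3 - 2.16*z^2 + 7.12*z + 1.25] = 5.88*z^2 - 4.32*z + 7.12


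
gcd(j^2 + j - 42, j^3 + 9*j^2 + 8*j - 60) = 1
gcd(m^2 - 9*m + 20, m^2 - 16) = m - 4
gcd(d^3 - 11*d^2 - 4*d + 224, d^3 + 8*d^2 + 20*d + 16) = d + 4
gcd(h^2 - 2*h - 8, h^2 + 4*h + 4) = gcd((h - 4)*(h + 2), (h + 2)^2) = h + 2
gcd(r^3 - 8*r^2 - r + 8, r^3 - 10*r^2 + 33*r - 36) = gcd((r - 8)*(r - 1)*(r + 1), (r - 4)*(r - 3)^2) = 1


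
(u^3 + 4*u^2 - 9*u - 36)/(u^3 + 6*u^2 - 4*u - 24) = (u^3 + 4*u^2 - 9*u - 36)/(u^3 + 6*u^2 - 4*u - 24)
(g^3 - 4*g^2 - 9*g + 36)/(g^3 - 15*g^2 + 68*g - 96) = (g + 3)/(g - 8)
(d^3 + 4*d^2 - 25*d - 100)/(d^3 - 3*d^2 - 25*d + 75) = (d + 4)/(d - 3)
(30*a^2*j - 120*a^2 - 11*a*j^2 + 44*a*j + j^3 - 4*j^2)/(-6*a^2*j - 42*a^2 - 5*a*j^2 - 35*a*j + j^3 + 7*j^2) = (-5*a*j + 20*a + j^2 - 4*j)/(a*j + 7*a + j^2 + 7*j)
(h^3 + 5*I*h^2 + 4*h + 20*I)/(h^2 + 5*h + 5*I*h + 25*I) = (h^2 + 4)/(h + 5)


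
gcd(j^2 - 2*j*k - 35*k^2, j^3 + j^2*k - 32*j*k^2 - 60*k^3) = j + 5*k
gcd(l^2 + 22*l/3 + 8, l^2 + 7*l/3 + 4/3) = l + 4/3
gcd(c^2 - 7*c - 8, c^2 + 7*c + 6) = c + 1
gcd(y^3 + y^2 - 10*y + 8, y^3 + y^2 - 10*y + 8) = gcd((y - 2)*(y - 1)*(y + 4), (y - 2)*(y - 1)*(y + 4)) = y^3 + y^2 - 10*y + 8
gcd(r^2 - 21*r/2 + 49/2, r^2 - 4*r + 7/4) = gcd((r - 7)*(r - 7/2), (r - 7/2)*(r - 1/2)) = r - 7/2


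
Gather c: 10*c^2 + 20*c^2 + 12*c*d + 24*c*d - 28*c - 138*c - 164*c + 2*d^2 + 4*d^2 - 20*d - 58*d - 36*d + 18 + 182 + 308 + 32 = 30*c^2 + c*(36*d - 330) + 6*d^2 - 114*d + 540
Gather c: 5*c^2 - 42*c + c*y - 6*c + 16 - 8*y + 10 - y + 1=5*c^2 + c*(y - 48) - 9*y + 27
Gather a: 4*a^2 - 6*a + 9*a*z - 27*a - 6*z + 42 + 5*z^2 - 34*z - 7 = 4*a^2 + a*(9*z - 33) + 5*z^2 - 40*z + 35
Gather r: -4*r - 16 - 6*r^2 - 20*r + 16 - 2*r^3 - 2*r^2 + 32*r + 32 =-2*r^3 - 8*r^2 + 8*r + 32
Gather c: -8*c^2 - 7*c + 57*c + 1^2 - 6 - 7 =-8*c^2 + 50*c - 12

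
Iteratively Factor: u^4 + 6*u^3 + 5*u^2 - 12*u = (u)*(u^3 + 6*u^2 + 5*u - 12) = u*(u + 4)*(u^2 + 2*u - 3) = u*(u + 3)*(u + 4)*(u - 1)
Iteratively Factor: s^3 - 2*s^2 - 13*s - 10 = (s - 5)*(s^2 + 3*s + 2) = (s - 5)*(s + 2)*(s + 1)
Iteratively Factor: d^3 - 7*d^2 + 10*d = (d - 2)*(d^2 - 5*d) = (d - 5)*(d - 2)*(d)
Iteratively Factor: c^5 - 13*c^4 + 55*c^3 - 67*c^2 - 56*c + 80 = (c - 5)*(c^4 - 8*c^3 + 15*c^2 + 8*c - 16) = (c - 5)*(c - 4)*(c^3 - 4*c^2 - c + 4) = (c - 5)*(c - 4)*(c - 1)*(c^2 - 3*c - 4) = (c - 5)*(c - 4)*(c - 1)*(c + 1)*(c - 4)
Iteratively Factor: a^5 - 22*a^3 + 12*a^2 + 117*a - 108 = (a + 3)*(a^4 - 3*a^3 - 13*a^2 + 51*a - 36) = (a - 1)*(a + 3)*(a^3 - 2*a^2 - 15*a + 36) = (a - 3)*(a - 1)*(a + 3)*(a^2 + a - 12) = (a - 3)*(a - 1)*(a + 3)*(a + 4)*(a - 3)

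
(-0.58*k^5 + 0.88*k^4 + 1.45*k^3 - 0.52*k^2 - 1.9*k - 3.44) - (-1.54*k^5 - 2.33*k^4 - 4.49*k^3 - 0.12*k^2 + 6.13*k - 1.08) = 0.96*k^5 + 3.21*k^4 + 5.94*k^3 - 0.4*k^2 - 8.03*k - 2.36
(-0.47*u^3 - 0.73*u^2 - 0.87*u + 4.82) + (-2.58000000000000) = -0.47*u^3 - 0.73*u^2 - 0.87*u + 2.24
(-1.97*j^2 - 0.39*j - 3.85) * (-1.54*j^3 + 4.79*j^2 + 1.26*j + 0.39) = 3.0338*j^5 - 8.8357*j^4 + 1.5787*j^3 - 19.7012*j^2 - 5.0031*j - 1.5015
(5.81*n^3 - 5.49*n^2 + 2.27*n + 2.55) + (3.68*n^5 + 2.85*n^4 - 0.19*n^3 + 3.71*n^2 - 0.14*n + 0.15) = 3.68*n^5 + 2.85*n^4 + 5.62*n^3 - 1.78*n^2 + 2.13*n + 2.7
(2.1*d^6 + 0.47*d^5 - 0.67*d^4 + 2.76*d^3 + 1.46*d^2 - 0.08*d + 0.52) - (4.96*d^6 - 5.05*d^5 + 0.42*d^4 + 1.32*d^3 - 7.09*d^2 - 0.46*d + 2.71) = -2.86*d^6 + 5.52*d^5 - 1.09*d^4 + 1.44*d^3 + 8.55*d^2 + 0.38*d - 2.19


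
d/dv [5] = 0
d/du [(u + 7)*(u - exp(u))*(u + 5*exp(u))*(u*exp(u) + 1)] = (1 - exp(u))*(u + 7)*(u + 5*exp(u))*(u*exp(u) + 1) + (u + 1)*(u + 7)*(u - exp(u))*(u + 5*exp(u))*exp(u) + (u + 7)*(u - exp(u))*(u*exp(u) + 1)*(5*exp(u) + 1) + (u - exp(u))*(u + 5*exp(u))*(u*exp(u) + 1)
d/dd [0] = 0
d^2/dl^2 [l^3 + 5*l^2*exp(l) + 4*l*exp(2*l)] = 5*l^2*exp(l) + 16*l*exp(2*l) + 20*l*exp(l) + 6*l + 16*exp(2*l) + 10*exp(l)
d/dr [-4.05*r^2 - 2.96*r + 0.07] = -8.1*r - 2.96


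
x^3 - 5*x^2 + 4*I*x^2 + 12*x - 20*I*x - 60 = (x - 5)*(x - 2*I)*(x + 6*I)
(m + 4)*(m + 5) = m^2 + 9*m + 20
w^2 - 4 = (w - 2)*(w + 2)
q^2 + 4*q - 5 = (q - 1)*(q + 5)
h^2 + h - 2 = (h - 1)*(h + 2)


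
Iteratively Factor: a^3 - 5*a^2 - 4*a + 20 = (a - 5)*(a^2 - 4) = (a - 5)*(a - 2)*(a + 2)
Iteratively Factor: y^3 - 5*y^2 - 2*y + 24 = (y + 2)*(y^2 - 7*y + 12) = (y - 3)*(y + 2)*(y - 4)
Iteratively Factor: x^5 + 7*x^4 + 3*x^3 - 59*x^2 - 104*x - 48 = (x - 3)*(x^4 + 10*x^3 + 33*x^2 + 40*x + 16) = (x - 3)*(x + 1)*(x^3 + 9*x^2 + 24*x + 16) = (x - 3)*(x + 1)*(x + 4)*(x^2 + 5*x + 4) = (x - 3)*(x + 1)^2*(x + 4)*(x + 4)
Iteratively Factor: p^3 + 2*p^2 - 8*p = (p - 2)*(p^2 + 4*p) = p*(p - 2)*(p + 4)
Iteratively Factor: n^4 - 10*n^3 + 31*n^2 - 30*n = (n - 2)*(n^3 - 8*n^2 + 15*n) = n*(n - 2)*(n^2 - 8*n + 15) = n*(n - 5)*(n - 2)*(n - 3)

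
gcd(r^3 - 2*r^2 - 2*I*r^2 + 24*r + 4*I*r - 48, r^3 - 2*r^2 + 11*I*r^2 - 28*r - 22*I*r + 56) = r^2 + r*(-2 + 4*I) - 8*I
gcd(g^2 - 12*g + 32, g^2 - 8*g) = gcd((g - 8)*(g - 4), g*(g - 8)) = g - 8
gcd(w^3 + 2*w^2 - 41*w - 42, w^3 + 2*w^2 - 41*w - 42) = w^3 + 2*w^2 - 41*w - 42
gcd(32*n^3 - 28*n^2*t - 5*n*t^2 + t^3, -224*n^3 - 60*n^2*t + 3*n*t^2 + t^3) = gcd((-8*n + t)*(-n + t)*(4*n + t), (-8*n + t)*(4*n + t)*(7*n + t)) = -32*n^2 - 4*n*t + t^2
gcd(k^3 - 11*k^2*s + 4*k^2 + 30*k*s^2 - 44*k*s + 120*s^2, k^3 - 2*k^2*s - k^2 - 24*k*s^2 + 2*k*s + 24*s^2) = -k + 6*s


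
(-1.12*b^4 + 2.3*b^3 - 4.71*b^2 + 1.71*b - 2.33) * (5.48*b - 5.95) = -6.1376*b^5 + 19.268*b^4 - 39.4958*b^3 + 37.3953*b^2 - 22.9429*b + 13.8635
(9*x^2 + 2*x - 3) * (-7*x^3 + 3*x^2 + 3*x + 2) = -63*x^5 + 13*x^4 + 54*x^3 + 15*x^2 - 5*x - 6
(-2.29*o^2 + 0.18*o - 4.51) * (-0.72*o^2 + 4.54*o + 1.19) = 1.6488*o^4 - 10.5262*o^3 + 1.3393*o^2 - 20.2612*o - 5.3669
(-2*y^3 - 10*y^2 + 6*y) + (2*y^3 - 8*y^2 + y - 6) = -18*y^2 + 7*y - 6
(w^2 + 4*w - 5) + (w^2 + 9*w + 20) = 2*w^2 + 13*w + 15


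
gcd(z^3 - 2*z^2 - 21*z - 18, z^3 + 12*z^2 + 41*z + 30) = z + 1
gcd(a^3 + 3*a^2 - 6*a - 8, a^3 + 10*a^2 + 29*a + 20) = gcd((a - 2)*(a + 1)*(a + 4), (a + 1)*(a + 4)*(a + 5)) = a^2 + 5*a + 4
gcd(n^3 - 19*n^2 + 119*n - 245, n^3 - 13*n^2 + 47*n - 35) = n^2 - 12*n + 35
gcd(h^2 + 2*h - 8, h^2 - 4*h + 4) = h - 2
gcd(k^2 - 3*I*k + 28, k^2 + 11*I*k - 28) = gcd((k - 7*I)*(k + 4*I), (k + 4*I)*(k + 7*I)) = k + 4*I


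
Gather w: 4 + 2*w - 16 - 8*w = -6*w - 12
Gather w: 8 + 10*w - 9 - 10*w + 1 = 0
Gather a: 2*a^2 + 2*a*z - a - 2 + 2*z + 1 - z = 2*a^2 + a*(2*z - 1) + z - 1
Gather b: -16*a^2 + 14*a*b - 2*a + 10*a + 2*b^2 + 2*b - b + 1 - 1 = -16*a^2 + 8*a + 2*b^2 + b*(14*a + 1)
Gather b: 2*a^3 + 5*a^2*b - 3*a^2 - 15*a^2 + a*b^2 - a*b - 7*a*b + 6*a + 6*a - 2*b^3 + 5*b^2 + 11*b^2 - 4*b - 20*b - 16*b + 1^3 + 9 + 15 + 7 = 2*a^3 - 18*a^2 + 12*a - 2*b^3 + b^2*(a + 16) + b*(5*a^2 - 8*a - 40) + 32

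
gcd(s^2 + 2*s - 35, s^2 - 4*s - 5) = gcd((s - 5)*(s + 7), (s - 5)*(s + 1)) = s - 5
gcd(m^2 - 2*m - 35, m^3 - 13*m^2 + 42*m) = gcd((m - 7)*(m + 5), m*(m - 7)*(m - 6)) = m - 7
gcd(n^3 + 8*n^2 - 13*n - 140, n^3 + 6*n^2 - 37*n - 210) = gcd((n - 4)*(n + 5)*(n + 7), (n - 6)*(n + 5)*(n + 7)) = n^2 + 12*n + 35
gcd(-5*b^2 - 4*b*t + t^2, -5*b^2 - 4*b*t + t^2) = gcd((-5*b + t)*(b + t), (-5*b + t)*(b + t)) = -5*b^2 - 4*b*t + t^2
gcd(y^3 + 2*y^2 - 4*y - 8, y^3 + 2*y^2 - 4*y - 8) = y^3 + 2*y^2 - 4*y - 8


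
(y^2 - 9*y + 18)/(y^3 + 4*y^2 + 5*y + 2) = (y^2 - 9*y + 18)/(y^3 + 4*y^2 + 5*y + 2)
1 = 1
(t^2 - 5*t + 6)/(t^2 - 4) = (t - 3)/(t + 2)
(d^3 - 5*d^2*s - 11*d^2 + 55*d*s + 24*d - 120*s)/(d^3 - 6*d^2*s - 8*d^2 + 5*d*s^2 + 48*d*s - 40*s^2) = (3 - d)/(-d + s)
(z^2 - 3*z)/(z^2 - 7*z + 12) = z/(z - 4)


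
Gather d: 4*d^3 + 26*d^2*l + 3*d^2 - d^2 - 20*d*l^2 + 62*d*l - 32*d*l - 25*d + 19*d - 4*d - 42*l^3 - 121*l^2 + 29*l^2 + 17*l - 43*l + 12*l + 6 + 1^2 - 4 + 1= 4*d^3 + d^2*(26*l + 2) + d*(-20*l^2 + 30*l - 10) - 42*l^3 - 92*l^2 - 14*l + 4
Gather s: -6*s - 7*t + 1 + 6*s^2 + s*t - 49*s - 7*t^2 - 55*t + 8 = 6*s^2 + s*(t - 55) - 7*t^2 - 62*t + 9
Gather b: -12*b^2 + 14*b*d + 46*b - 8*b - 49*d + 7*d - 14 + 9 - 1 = -12*b^2 + b*(14*d + 38) - 42*d - 6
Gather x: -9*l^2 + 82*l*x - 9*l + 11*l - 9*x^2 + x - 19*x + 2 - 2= -9*l^2 + 2*l - 9*x^2 + x*(82*l - 18)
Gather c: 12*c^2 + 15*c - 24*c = 12*c^2 - 9*c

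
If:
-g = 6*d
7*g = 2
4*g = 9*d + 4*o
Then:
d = -1/21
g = 2/7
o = 11/28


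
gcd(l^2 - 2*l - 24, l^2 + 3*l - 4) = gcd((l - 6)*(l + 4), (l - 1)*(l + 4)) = l + 4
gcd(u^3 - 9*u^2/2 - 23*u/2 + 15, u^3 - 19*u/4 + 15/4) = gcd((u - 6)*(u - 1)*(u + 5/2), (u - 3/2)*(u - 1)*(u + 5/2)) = u^2 + 3*u/2 - 5/2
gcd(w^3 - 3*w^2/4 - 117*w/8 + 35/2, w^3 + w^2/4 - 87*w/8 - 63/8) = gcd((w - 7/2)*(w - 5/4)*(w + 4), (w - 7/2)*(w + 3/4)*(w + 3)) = w - 7/2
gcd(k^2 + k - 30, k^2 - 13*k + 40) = k - 5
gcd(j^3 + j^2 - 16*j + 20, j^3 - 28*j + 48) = j - 2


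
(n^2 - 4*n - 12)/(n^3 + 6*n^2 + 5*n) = (n^2 - 4*n - 12)/(n*(n^2 + 6*n + 5))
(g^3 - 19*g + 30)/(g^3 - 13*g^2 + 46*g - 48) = (g + 5)/(g - 8)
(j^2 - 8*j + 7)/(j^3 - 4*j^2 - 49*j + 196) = (j - 1)/(j^2 + 3*j - 28)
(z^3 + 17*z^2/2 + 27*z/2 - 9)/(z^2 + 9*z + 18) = z - 1/2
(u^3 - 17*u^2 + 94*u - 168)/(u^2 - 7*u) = u - 10 + 24/u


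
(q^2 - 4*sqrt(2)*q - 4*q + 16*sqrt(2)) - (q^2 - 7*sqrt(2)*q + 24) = -4*q + 3*sqrt(2)*q - 24 + 16*sqrt(2)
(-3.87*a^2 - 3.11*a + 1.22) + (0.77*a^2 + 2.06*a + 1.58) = -3.1*a^2 - 1.05*a + 2.8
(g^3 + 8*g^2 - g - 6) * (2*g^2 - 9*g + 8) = 2*g^5 + 7*g^4 - 66*g^3 + 61*g^2 + 46*g - 48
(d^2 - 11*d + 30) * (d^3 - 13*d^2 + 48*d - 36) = d^5 - 24*d^4 + 221*d^3 - 954*d^2 + 1836*d - 1080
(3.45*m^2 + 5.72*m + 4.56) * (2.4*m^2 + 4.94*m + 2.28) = 8.28*m^4 + 30.771*m^3 + 47.0668*m^2 + 35.568*m + 10.3968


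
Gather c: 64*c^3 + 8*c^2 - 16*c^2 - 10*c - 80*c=64*c^3 - 8*c^2 - 90*c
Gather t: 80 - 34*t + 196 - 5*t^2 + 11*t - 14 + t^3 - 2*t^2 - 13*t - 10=t^3 - 7*t^2 - 36*t + 252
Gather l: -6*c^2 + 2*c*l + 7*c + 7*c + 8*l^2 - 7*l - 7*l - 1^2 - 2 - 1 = -6*c^2 + 14*c + 8*l^2 + l*(2*c - 14) - 4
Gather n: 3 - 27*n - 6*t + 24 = -27*n - 6*t + 27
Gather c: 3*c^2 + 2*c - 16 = 3*c^2 + 2*c - 16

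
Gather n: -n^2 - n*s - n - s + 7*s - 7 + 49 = -n^2 + n*(-s - 1) + 6*s + 42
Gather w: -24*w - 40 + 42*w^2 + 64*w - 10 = 42*w^2 + 40*w - 50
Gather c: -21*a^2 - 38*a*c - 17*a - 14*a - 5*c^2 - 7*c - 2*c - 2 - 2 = -21*a^2 - 31*a - 5*c^2 + c*(-38*a - 9) - 4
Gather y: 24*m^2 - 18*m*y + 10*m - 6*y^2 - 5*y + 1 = 24*m^2 + 10*m - 6*y^2 + y*(-18*m - 5) + 1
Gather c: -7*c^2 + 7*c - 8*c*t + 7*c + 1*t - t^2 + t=-7*c^2 + c*(14 - 8*t) - t^2 + 2*t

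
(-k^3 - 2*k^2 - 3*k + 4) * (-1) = k^3 + 2*k^2 + 3*k - 4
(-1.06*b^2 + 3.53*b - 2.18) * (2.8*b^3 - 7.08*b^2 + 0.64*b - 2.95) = -2.968*b^5 + 17.3888*b^4 - 31.7748*b^3 + 20.8206*b^2 - 11.8087*b + 6.431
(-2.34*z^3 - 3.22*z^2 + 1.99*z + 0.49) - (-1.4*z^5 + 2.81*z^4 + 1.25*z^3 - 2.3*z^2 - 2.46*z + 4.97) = 1.4*z^5 - 2.81*z^4 - 3.59*z^3 - 0.92*z^2 + 4.45*z - 4.48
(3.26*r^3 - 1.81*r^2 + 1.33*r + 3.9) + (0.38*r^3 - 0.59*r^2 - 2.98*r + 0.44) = 3.64*r^3 - 2.4*r^2 - 1.65*r + 4.34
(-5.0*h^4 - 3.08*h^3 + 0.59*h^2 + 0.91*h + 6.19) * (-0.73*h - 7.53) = 3.65*h^5 + 39.8984*h^4 + 22.7617*h^3 - 5.107*h^2 - 11.371*h - 46.6107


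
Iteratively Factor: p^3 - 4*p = (p - 2)*(p^2 + 2*p) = p*(p - 2)*(p + 2)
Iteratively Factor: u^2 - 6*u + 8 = (u - 2)*(u - 4)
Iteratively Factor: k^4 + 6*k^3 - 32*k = (k - 2)*(k^3 + 8*k^2 + 16*k) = k*(k - 2)*(k^2 + 8*k + 16) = k*(k - 2)*(k + 4)*(k + 4)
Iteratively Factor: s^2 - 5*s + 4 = (s - 1)*(s - 4)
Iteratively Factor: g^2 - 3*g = (g)*(g - 3)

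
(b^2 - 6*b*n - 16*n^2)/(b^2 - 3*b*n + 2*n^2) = (b^2 - 6*b*n - 16*n^2)/(b^2 - 3*b*n + 2*n^2)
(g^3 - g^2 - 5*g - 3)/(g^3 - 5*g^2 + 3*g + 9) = (g + 1)/(g - 3)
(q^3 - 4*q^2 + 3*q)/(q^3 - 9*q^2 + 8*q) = (q - 3)/(q - 8)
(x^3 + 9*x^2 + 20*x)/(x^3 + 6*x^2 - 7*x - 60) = x/(x - 3)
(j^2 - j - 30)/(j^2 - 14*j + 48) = (j + 5)/(j - 8)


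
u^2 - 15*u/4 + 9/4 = (u - 3)*(u - 3/4)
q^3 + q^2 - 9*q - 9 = (q - 3)*(q + 1)*(q + 3)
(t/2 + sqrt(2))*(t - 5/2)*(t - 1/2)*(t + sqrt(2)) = t^4/2 - 3*t^3/2 + 3*sqrt(2)*t^3/2 - 9*sqrt(2)*t^2/2 + 21*t^2/8 - 6*t + 15*sqrt(2)*t/8 + 5/2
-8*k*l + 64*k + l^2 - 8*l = (-8*k + l)*(l - 8)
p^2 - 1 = (p - 1)*(p + 1)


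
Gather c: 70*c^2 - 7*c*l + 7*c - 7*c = 70*c^2 - 7*c*l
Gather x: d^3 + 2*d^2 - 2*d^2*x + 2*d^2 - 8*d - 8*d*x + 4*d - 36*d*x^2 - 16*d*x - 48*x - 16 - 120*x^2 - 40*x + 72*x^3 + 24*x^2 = d^3 + 4*d^2 - 4*d + 72*x^3 + x^2*(-36*d - 96) + x*(-2*d^2 - 24*d - 88) - 16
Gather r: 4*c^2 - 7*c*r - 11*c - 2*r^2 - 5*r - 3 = 4*c^2 - 11*c - 2*r^2 + r*(-7*c - 5) - 3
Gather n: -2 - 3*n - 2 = -3*n - 4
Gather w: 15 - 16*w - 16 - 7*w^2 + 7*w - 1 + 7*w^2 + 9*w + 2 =0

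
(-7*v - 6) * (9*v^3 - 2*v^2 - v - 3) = -63*v^4 - 40*v^3 + 19*v^2 + 27*v + 18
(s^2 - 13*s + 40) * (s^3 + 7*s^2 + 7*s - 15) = s^5 - 6*s^4 - 44*s^3 + 174*s^2 + 475*s - 600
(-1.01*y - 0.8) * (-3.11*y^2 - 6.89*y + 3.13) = 3.1411*y^3 + 9.4469*y^2 + 2.3507*y - 2.504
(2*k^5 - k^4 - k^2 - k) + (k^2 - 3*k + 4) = 2*k^5 - k^4 - 4*k + 4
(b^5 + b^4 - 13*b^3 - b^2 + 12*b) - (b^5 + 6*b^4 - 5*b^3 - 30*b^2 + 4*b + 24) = -5*b^4 - 8*b^3 + 29*b^2 + 8*b - 24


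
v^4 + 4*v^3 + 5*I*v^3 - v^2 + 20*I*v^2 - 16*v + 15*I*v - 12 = (v + 1)*(v + 3)*(v + I)*(v + 4*I)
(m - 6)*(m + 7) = m^2 + m - 42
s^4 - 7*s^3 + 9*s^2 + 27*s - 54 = (s - 3)^3*(s + 2)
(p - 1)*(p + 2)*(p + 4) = p^3 + 5*p^2 + 2*p - 8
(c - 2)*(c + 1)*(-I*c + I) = -I*c^3 + 2*I*c^2 + I*c - 2*I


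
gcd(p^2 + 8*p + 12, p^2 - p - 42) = p + 6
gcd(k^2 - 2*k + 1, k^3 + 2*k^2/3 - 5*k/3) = k - 1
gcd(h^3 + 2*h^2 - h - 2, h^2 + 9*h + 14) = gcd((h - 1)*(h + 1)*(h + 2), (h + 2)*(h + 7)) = h + 2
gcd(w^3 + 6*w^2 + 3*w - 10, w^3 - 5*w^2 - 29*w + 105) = w + 5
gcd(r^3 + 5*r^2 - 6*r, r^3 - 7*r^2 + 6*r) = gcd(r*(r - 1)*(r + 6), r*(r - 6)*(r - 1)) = r^2 - r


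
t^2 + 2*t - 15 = (t - 3)*(t + 5)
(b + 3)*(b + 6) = b^2 + 9*b + 18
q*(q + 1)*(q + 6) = q^3 + 7*q^2 + 6*q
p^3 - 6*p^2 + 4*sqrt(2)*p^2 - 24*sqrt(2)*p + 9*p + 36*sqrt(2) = (p - 3)^2*(p + 4*sqrt(2))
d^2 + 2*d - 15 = (d - 3)*(d + 5)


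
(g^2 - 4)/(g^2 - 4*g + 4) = (g + 2)/(g - 2)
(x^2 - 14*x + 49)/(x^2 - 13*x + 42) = (x - 7)/(x - 6)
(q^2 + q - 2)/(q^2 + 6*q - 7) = (q + 2)/(q + 7)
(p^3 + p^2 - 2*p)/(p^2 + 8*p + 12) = p*(p - 1)/(p + 6)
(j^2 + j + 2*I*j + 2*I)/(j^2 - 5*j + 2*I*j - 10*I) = (j + 1)/(j - 5)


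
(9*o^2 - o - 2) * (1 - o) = -9*o^3 + 10*o^2 + o - 2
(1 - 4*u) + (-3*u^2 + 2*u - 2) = -3*u^2 - 2*u - 1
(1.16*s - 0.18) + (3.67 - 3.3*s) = 3.49 - 2.14*s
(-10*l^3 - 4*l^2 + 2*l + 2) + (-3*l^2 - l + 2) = -10*l^3 - 7*l^2 + l + 4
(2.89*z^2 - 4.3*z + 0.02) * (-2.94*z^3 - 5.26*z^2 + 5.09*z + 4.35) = -8.4966*z^5 - 2.5594*z^4 + 37.2693*z^3 - 9.4207*z^2 - 18.6032*z + 0.087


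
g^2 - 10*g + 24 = (g - 6)*(g - 4)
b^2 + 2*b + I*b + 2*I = (b + 2)*(b + I)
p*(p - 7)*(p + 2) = p^3 - 5*p^2 - 14*p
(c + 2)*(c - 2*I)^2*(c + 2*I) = c^4 + 2*c^3 - 2*I*c^3 + 4*c^2 - 4*I*c^2 + 8*c - 8*I*c - 16*I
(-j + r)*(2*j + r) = -2*j^2 + j*r + r^2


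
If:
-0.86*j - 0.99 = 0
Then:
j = -1.15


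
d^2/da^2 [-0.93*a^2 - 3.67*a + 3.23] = -1.86000000000000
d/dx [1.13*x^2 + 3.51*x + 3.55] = 2.26*x + 3.51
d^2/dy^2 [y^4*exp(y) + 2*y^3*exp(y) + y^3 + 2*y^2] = y^4*exp(y) + 10*y^3*exp(y) + 24*y^2*exp(y) + 12*y*exp(y) + 6*y + 4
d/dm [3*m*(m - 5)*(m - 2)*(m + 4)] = 12*m^3 - 27*m^2 - 108*m + 120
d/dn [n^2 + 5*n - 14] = 2*n + 5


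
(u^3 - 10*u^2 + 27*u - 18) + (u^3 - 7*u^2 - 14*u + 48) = 2*u^3 - 17*u^2 + 13*u + 30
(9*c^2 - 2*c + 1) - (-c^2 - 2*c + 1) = 10*c^2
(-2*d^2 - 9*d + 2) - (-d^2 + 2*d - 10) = -d^2 - 11*d + 12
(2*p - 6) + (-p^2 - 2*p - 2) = -p^2 - 8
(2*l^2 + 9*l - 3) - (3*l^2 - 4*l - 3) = -l^2 + 13*l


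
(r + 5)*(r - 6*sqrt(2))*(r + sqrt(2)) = r^3 - 5*sqrt(2)*r^2 + 5*r^2 - 25*sqrt(2)*r - 12*r - 60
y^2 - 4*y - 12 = (y - 6)*(y + 2)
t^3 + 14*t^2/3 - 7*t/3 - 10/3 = (t - 1)*(t + 2/3)*(t + 5)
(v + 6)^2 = v^2 + 12*v + 36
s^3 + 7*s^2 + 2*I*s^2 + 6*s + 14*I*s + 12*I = (s + 1)*(s + 6)*(s + 2*I)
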